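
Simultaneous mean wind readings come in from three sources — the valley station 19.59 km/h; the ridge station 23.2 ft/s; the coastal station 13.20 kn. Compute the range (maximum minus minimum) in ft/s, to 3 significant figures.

the valley station: 19.59 km/h = 17.8532 ft/s.
the coastal station: 13.20 kt = 22.2791 ft/s.
Spread: 23.2000 − 17.8532 = 5.35 ft/s.

5.35 ft/s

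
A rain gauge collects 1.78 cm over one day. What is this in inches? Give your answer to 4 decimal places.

0.7008 in

1 cm = 0.393701 in, so 1.78 × 0.393701 = 0.7008 in.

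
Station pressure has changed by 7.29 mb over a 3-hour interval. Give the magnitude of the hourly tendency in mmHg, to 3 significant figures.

1.82 mmHg per hour

7.29 mb / 3 h × 0.750062 mmHg/mb = 1.82 mmHg/h.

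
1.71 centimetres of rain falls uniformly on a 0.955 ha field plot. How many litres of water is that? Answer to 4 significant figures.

Depth: 1.71 cm × 10 = 17.1 mm.
Area: 0.955 ha = 9550 m².
1 mm over 1 m² is 1 L, so volume = 17.1 × 9550 = 163305 L ≈ 163300 L.

163300 litres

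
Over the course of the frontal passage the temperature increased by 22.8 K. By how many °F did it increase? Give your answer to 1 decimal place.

41.0 °F

A change of 1 °C equals a change of 1.8 °F: Δ°F = 22.8 × 1.8 = 41.0 °F.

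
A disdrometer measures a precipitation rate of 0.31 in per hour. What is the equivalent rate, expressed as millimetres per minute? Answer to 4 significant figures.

0.31 in/hour × 25.4 mm/in × 0.0166667 hour/minute = 0.1312 mm/minute.

0.1312 mm/minute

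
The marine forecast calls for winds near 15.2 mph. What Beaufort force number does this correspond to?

15.2 mph = 6.8 m/s, which is Beaufort 4 (moderate breeze, 5.5–7.9 m/s).

Beaufort force 4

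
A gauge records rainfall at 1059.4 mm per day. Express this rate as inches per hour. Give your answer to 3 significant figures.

1059.4 mm/day × 0.0393701 in/mm × 0.0416667 day/hour = 1.74 in/hour.

1.74 in/hour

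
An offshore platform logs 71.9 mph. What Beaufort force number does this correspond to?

Beaufort force 11

71.9 mph = 32.1 m/s, which is Beaufort 11 (violent storm, 28.5–32.6 m/s).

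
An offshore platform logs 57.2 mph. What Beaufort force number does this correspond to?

Beaufort force 10

57.2 mph = 25.6 m/s, which is Beaufort 10 (storm, 24.5–28.4 m/s).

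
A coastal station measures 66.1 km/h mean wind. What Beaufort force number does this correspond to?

66.1 km/h = 18.4 m/s, which is Beaufort 8 (gale, 17.2–20.7 m/s).

Beaufort force 8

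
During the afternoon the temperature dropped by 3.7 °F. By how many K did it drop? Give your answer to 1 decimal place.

For a temperature change the 32° offset cancels: ΔK = 3.7 × 0.5556 = 2.1 K.

2.1 K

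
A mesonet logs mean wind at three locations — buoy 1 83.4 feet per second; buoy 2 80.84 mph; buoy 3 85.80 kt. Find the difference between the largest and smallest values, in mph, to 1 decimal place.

buoy 1: 83.4 ft/s = 56.864 mph.
buoy 3: 85.80 kt = 98.737 mph.
Spread: 98.737 − 56.864 = 41.9 mph.

41.9 mph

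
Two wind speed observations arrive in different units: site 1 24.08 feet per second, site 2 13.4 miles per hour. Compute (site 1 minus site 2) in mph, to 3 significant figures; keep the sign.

3.02 mph

site 1: 24.08 ft/s = 16.4182 mph.
Difference: 16.4182 − 13.4000 = 3.02 mph.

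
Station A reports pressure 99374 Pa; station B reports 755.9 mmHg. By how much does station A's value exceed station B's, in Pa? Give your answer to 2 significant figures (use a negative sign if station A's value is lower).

station B: 755.9 mmHg = 100778.39 Pa.
Difference: 99374.00 − 100778.39 = -1400 Pa.

-1400 Pa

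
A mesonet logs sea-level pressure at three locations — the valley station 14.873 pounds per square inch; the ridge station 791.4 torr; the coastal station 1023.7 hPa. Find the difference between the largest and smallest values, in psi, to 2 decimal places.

0.46 psi

the ridge station: 791.4 mmHg = 15.3031 psi.
the coastal station: 1023.7 hPa = 14.8475 psi.
Spread: 15.3031 − 14.8475 = 0.46 psi.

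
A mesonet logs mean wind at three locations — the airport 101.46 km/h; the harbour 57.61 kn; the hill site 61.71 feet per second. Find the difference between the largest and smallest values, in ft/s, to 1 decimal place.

35.5 ft/s

the airport: 101.46 km/h = 92.465 ft/s.
the harbour: 57.61 kt = 97.235 ft/s.
Spread: 97.235 − 61.710 = 35.5 ft/s.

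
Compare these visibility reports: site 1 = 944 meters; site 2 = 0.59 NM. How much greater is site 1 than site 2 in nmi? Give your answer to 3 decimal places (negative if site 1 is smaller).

site 1: 944 m = 0.50972 nmi.
Difference: 0.50972 − 0.59000 = -0.080 nmi.

-0.080 nmi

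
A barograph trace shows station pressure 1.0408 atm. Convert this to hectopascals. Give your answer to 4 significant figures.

1 atm = 1013.25 hPa, so 1.0408 × 1013.25 = 1055 hPa.

1055 hPa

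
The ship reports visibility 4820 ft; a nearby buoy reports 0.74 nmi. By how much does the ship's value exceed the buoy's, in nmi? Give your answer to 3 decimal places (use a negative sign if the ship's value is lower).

0.053 nmi

the ship: 4820 ft = 0.79327 nmi.
Difference: 0.79327 − 0.74000 = 0.053 nmi.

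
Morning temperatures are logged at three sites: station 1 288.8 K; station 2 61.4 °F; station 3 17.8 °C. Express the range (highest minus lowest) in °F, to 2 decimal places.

3.87 °F

station 1: 288.8 K = 15.650 °C.
station 2: 61.4 °F = 16.333 °C.
Spread: 17.800 − 15.650 = 2.150 °C = 3.87 °F.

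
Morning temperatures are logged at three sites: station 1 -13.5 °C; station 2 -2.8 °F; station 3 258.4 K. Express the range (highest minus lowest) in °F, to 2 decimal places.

station 2: -2.8 °F = -19.333 °C.
station 3: 258.4 K = -14.750 °C.
Spread: (-13.500) − (-19.333) = 5.833 °C = 10.50 °F.

10.50 °F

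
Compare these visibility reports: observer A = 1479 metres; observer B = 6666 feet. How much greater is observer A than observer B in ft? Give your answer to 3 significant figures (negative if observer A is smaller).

observer A: 1479 m = 4852.36 ft.
Difference: 4852.36 − 6666.00 = -1810 ft.

-1810 ft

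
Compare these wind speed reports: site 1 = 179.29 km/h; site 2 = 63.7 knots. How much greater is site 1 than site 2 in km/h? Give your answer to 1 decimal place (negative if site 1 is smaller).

site 2: 63.7 kt = 117.972 km/h.
Difference: 179.290 − 117.972 = 61.3 km/h.

61.3 km/h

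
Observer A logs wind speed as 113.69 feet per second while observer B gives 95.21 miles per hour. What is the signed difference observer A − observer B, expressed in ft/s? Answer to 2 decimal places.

-25.95 ft/s

observer B: 95.21 mph = 139.6413 ft/s.
Difference: 113.6900 − 139.6413 = -25.95 ft/s.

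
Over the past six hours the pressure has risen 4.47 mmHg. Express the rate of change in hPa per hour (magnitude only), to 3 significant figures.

4.47 mmHg / 6 h × 1.33322 hPa/mmHg = 0.993 hPa/h.

0.993 hPa per hour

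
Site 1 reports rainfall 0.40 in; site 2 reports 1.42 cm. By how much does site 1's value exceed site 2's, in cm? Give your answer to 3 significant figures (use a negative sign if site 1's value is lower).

-0.404 cm

site 1: 0.40 in = 1.01600 cm.
Difference: 1.01600 − 1.42000 = -0.404 cm.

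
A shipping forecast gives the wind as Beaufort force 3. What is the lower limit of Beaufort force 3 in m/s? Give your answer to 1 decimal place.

Beaufort 3 (gentle breeze) spans 3.4–5.4 m/s.

3.4 m/s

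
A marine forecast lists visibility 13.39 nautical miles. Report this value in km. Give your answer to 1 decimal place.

1 nmi = 1.852 km, so 13.39 × 1.852 = 24.8 km.

24.8 km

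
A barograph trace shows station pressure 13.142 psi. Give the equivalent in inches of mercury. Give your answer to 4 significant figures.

26.76 inHg

1 psi = 2.03602 inHg, so 13.142 × 2.03602 = 26.76 inHg.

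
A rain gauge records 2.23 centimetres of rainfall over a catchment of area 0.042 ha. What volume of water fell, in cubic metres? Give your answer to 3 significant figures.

Depth: 2.23 cm × 10 = 22.3 mm.
Area: 0.042 ha = 420 m².
1 mm over 1 m² is 1 L, so volume = 22.3 × 420 = 9366 L = 9.37 m³.

9.37 cubic metres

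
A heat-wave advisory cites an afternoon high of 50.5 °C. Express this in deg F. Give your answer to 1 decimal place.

°F = °C × 9/5 + 32 = 50.5 × 1.8 + 32 = 122.9 °F.

122.9 °F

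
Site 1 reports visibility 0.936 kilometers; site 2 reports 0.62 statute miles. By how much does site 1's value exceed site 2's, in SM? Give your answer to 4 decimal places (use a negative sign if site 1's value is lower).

site 1: 0.936 km = 0.581603 SM.
Difference: 0.581603 − 0.620000 = -0.0384 SM.

-0.0384 SM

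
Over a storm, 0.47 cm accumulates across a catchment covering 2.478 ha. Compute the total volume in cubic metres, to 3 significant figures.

116 cubic metres

Depth: 0.47 cm × 10 = 4.7 mm.
Area: 2.478 ha = 24780 m².
1 mm over 1 m² is 1 L, so volume = 4.7 × 24780 = 116466 L = 116 m³.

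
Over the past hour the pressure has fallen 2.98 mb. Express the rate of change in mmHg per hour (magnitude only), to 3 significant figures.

2.98 mb / 1 h × 0.750062 mmHg/mb = 2.24 mmHg/h.

2.24 mmHg per hour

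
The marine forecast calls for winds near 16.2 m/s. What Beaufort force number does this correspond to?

16.2 m/s lies in the Beaufort 7 band (near gale, 13.9–17.1 m/s).

Beaufort force 7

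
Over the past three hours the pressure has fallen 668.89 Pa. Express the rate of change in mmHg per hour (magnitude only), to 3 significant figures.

668.89 Pa / 3 h × 0.00750062 mmHg/Pa = 1.67 mmHg/h.

1.67 mmHg per hour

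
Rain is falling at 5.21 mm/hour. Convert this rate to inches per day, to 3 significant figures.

5.21 mm/hour × 0.0393701 in/mm × 24 hour/day = 4.92 in/day.

4.92 in/day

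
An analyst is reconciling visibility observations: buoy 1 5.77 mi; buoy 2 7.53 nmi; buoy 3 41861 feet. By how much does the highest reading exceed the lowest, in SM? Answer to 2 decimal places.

2.90 SM

buoy 2: 7.53 nmi = 8.6654 SM.
buoy 3: 41861 ft = 7.9282 SM.
Spread: 8.6654 − 5.7700 = 2.90 SM.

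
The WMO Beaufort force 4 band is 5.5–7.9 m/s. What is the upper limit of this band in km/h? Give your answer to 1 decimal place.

5.5–7.9 m/s × 3.6 = 19.8–28.4 km/h.

28.4 km/h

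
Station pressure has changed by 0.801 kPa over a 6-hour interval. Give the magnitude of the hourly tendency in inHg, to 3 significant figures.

0.801 kPa / 6 h × 0.2953 inHg/kPa = 0.0394 inHg/h.

0.0394 inHg per hour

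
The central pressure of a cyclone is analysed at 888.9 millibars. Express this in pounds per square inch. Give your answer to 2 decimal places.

12.89 psi

1 mb = 0.0145038 psi, so 888.9 × 0.0145038 = 12.89 psi.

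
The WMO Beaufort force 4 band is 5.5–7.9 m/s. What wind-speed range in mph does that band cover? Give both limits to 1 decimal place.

12.3 to 17.7 mph

5.5–7.9 m/s × 2.237 = 12.3–17.7 mph.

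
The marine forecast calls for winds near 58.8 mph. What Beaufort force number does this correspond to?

Beaufort force 10

58.8 mph = 26.3 m/s, which is Beaufort 10 (storm, 24.5–28.4 m/s).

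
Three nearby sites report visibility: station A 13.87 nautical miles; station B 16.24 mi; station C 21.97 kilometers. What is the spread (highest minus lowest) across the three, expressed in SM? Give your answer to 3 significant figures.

station A: 13.87 nmi = 15.9613 SM.
station C: 21.97 km = 13.6515 SM.
Spread: 16.2400 − 13.6515 = 2.59 SM.

2.59 SM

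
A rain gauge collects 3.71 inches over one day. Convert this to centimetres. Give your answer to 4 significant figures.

1 in = 2.54 cm, so 3.71 × 2.54 = 9.423 cm.

9.423 cm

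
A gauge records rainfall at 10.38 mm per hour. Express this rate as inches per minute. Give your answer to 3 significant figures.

0.00681 in/minute

10.38 mm/hour × 0.0393701 in/mm × 0.0166667 hour/minute = 0.00681 in/minute.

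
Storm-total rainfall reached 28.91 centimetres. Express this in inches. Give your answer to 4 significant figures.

11.38 in

1 cm = 0.393701 in, so 28.91 × 0.393701 = 11.38 in.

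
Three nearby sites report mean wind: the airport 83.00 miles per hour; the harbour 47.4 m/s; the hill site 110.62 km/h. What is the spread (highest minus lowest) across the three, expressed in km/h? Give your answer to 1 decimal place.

the airport: 83.00 mph = 133.576 km/h.
the harbour: 47.4 m/s = 170.640 km/h.
Spread: 170.640 − 110.620 = 60.0 km/h.

60.0 km/h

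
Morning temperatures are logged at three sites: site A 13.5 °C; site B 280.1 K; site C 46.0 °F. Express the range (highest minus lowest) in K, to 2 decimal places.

6.55 K

site B: 280.1 K = 6.950 °C.
site C: 46.0 °F = 7.778 °C.
Spread: 13.500 − 6.950 = 6.550 °C.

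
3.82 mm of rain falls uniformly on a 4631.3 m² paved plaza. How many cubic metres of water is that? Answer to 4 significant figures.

17.69 cubic metres

1 mm over 1 m² is 1 L, so volume = 3.82 × 4631.3 = 17691.566 L = 17.69 m³.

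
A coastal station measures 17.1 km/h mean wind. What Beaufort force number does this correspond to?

17.1 km/h = 4.8 m/s, which is Beaufort 3 (gentle breeze, 3.4–5.4 m/s).

Beaufort force 3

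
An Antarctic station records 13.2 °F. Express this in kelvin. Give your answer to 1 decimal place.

262.7 K

First to °C: -10.44 °C.
Then to K: 262.7 K.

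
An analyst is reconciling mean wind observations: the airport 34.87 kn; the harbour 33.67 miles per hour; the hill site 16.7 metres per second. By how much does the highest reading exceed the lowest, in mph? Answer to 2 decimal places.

the airport: 34.87 kt = 40.1277 mph.
the hill site: 16.7 m/s = 37.3568 mph.
Spread: 40.1277 − 33.6700 = 6.46 mph.

6.46 mph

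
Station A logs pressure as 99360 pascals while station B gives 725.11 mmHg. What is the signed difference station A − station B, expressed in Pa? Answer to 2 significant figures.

station B: 725.11 mmHg = 96673.40 Pa.
Difference: 99360.00 − 96673.40 = 2700 Pa.

2700 Pa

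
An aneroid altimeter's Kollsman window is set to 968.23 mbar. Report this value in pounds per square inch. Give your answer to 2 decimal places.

14.04 psi

1 mb = 0.0145038 psi, so 968.23 × 0.0145038 = 14.04 psi.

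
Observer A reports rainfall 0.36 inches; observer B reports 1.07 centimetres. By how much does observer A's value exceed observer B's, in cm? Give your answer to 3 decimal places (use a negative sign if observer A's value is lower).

-0.156 cm

observer A: 0.36 in = 0.91440 cm.
Difference: 0.91440 − 1.07000 = -0.156 cm.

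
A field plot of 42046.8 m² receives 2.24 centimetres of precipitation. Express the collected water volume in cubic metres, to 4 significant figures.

941.8 cubic metres

Depth: 2.24 cm × 10 = 22.4 mm.
1 mm over 1 m² is 1 L, so volume = 22.4 × 42046.8 = 941848.32 L = 941.8 m³.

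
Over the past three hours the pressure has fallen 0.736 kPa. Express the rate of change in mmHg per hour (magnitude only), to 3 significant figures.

0.736 kPa / 3 h × 7.50062 mmHg/kPa = 1.84 mmHg/h.

1.84 mmHg per hour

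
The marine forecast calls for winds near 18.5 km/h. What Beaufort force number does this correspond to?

18.5 km/h = 5.1 m/s, which is Beaufort 3 (gentle breeze, 3.4–5.4 m/s).

Beaufort force 3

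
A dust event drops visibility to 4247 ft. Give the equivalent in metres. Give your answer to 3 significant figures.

1290 m

1 ft = 0.3048 m, so 4247 × 0.3048 = 1290 m.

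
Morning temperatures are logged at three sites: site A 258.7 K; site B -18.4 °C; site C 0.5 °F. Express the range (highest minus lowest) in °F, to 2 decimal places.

7.11 °F

site A: 258.7 K = -14.450 °C.
site C: 0.5 °F = -17.500 °C.
Spread: (-14.450) − (-18.400) = 3.950 °C = 7.11 °F.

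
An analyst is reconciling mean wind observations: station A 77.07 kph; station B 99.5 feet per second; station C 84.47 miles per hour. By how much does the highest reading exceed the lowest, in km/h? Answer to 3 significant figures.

station B: 99.5 ft/s = 109.179 km/h.
station C: 84.47 mph = 135.941 km/h.
Spread: 135.941 − 77.070 = 58.9 km/h.

58.9 km/h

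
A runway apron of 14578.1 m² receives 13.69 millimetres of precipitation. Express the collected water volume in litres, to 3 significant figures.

200000 litres

1 mm over 1 m² is 1 L, so volume = 13.69 × 14578.1 = 199574.19 L ≈ 200000 L.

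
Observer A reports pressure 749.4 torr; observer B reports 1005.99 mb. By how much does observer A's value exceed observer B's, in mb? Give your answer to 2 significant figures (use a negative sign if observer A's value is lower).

observer A: 749.4 mmHg = 999.118 mb.
Difference: 999.118 − 1005.990 = -6.9 mb.

-6.9 mb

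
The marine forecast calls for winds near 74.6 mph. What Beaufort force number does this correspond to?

Beaufort force 12

74.6 mph = 33.3 m/s, which is Beaufort 12 (hurricane force, ≥32.7 m/s).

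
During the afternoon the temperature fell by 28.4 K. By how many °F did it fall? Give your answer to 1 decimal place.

A change of 1 °C equals a change of 1.8 °F: Δ°F = 28.4 × 1.8 = 51.1 °F.

51.1 °F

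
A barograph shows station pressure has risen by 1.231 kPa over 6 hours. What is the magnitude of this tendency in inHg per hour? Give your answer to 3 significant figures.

1.231 kPa / 6 h × 0.2953 inHg/kPa = 0.0606 inHg/h.

0.0606 inHg per hour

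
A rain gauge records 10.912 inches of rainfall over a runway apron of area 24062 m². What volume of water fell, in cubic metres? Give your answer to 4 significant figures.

Depth: 10.912 in × 25.4 = 277.1648 mm.
1 mm over 1 m² is 1 L, so volume = 277.1648 × 24062 = 6669139.4 L = 6669 m³.

6669 cubic metres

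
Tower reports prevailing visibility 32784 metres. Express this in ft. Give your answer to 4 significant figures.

1 m = 3.28084 ft, so 32784 × 3.28084 = 107600 ft.

107600 ft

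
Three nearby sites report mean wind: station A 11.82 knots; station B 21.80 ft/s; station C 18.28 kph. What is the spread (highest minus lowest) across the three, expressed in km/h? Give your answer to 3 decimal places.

station A: 11.82 kt = 21.89064 km/h.
station B: 21.80 ft/s = 23.92070 km/h.
Spread: 23.92070 − 18.28000 = 5.641 km/h.

5.641 km/h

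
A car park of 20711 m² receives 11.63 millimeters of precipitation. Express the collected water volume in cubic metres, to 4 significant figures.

1 mm over 1 m² is 1 L, so volume = 11.63 × 20711 = 240868.93 L = 240.9 m³.

240.9 cubic metres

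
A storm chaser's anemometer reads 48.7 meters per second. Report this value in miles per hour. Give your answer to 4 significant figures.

1 m/s = 2.23694 mph, so 48.7 × 2.23694 = 108.9 mph.

108.9 mph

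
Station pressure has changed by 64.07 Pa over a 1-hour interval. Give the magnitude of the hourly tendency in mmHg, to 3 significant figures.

64.07 Pa / 1 h × 0.00750062 mmHg/Pa = 0.481 mmHg/h.

0.481 mmHg per hour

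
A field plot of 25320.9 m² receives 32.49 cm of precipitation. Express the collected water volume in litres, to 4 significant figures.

Depth: 32.49 cm × 10 = 324.9 mm.
1 mm over 1 m² is 1 L, so volume = 324.9 × 25320.9 = 8226760.4 L ≈ 8227000 L.

8227000 litres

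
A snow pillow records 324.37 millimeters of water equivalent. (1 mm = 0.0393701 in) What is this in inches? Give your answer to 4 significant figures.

1 mm = 0.0393701 in, so 324.37 × 0.0393701 = 12.77 in.

12.77 in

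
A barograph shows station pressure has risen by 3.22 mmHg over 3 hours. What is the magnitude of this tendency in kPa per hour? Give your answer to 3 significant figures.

0.143 kPa per hour

3.22 mmHg / 3 h × 0.133322 kPa/mmHg = 0.143 kPa/h.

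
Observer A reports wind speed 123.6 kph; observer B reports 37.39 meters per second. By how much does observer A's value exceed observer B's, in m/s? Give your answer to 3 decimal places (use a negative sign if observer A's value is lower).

observer A: 123.6 km/h = 34.33333 m/s.
Difference: 34.33333 − 37.39000 = -3.057 m/s.

-3.057 m/s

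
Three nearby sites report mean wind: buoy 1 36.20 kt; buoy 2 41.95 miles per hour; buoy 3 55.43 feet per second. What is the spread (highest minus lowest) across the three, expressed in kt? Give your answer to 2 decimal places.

buoy 2: 41.95 mph = 36.4536 kt.
buoy 3: 55.43 ft/s = 32.8414 kt.
Spread: 36.4536 − 32.8414 = 3.61 kt.

3.61 kt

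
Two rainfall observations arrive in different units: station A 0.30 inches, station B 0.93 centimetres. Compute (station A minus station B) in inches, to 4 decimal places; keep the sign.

-0.0661 in

station B: 0.93 cm = 0.366142 in.
Difference: 0.300000 − 0.366142 = -0.0661 in.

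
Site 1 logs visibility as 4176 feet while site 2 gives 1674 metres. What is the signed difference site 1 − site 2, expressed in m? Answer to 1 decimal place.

site 1: 4176 ft = 1272.845 m.
Difference: 1272.845 − 1674.000 = -401.2 m.

-401.2 m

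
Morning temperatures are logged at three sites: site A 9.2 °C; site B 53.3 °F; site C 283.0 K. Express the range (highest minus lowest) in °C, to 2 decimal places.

site B: 53.3 °F = 11.833 °C.
site C: 283.0 K = 9.850 °C.
Spread: 11.833 − 9.200 = 2.633 °C.

2.63 °C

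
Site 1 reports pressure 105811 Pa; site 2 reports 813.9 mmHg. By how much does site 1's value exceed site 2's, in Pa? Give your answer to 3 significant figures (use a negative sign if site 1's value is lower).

-2700 Pa

site 2: 813.9 mmHg = 108511.09 Pa.
Difference: 105811.00 − 108511.09 = -2700 Pa.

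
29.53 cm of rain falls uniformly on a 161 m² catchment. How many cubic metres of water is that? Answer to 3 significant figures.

Depth: 29.53 cm × 10 = 295.3 mm.
1 mm over 1 m² is 1 L, so volume = 295.3 × 161 = 47543.3 L = 47.5 m³.

47.5 cubic metres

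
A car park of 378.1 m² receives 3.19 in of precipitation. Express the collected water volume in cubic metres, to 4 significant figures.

30.64 cubic metres

Depth: 3.19 in × 25.4 = 81.026 mm.
1 mm over 1 m² is 1 L, so volume = 81.026 × 378.1 = 30635.931 L = 30.64 m³.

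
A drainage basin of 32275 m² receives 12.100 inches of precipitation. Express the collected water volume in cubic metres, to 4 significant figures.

9919 cubic metres

Depth: 12.100 in × 25.4 = 307.34 mm.
1 mm over 1 m² is 1 L, so volume = 307.34 × 32275 = 9919398.5 L = 9919 m³.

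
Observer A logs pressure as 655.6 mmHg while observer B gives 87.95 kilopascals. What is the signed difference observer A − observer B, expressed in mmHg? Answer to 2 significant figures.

observer B: 87.95 kPa = 659.679 mmHg.
Difference: 655.600 − 659.679 = -4.1 mmHg.

-4.1 mmHg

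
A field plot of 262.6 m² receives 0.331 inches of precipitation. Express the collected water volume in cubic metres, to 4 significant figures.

Depth: 0.331 in × 25.4 = 8.4074 mm.
1 mm over 1 m² is 1 L, so volume = 8.4074 × 262.6 = 2207.7832 L = 2.208 m³.

2.208 cubic metres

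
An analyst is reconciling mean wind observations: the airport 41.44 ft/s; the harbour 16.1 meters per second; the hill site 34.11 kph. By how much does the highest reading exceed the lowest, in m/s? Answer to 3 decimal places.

6.625 m/s

the airport: 41.44 ft/s = 12.63091 m/s.
the hill site: 34.11 km/h = 9.47500 m/s.
Spread: 16.10000 − 9.47500 = 6.625 m/s.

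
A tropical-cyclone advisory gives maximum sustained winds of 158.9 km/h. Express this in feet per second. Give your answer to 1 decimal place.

144.8 ft/s

1 km/h = 0.911344 ft/s, so 158.9 × 0.911344 = 144.8 ft/s.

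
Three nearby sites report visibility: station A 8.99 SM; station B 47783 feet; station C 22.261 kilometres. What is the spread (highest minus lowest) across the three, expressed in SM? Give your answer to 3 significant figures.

station B: 47783 ft = 9.0498 SM.
station C: 22.261 km = 13.8323 SM.
Spread: 13.8323 − 8.9900 = 4.84 SM.

4.84 SM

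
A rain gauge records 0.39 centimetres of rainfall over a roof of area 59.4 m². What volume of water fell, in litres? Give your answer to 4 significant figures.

Depth: 0.39 cm × 10 = 3.9 mm.
1 mm over 1 m² is 1 L, so volume = 3.9 × 59.4 = 231.66 L ≈ 231.7 L.

231.7 litres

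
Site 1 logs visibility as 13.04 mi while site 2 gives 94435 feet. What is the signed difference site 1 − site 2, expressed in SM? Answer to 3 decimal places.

site 2: 94435 ft = 17.88542 SM.
Difference: 13.04000 − 17.88542 = -4.845 SM.

-4.845 SM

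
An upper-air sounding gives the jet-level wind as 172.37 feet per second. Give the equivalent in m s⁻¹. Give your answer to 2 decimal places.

1 ft/s = 0.3048 m/s, so 172.37 × 0.3048 = 52.54 m/s.

52.54 m/s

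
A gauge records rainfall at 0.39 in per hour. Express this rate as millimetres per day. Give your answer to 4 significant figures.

0.39 in/hour × 25.4 mm/in × 24 hour/day = 237.7 mm/day.

237.7 mm/day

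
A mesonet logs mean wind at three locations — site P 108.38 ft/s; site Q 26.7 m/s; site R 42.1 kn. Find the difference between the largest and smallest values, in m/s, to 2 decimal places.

11.38 m/s

site P: 108.38 ft/s = 33.0342 m/s.
site R: 42.1 kt = 21.6581 m/s.
Spread: 33.0342 − 21.6581 = 11.38 m/s.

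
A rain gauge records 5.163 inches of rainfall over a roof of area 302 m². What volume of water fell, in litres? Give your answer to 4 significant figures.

39600 litres

Depth: 5.163 in × 25.4 = 131.1402 mm.
1 mm over 1 m² is 1 L, so volume = 131.1402 × 302 = 39604.34 L ≈ 39600 L.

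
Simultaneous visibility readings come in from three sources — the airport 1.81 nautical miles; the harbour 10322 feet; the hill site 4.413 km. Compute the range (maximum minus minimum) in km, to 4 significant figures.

the airport: 1.81 nmi = 3.35212 km.
the harbour: 10322 ft = 3.14615 km.
Spread: 4.41300 − 3.14615 = 1.267 km.

1.267 km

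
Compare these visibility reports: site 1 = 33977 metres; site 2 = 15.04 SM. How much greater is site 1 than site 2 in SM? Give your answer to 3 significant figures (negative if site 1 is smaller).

6.07 SM

site 1: 33977 m = 21.1123 SM.
Difference: 21.1123 − 15.0400 = 6.07 SM.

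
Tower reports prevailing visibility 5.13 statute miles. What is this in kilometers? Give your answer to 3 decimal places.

8.256 km

1 SM = 1.60934 km, so 5.13 × 1.60934 = 8.256 km.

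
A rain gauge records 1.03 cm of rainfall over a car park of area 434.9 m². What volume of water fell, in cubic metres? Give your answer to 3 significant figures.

Depth: 1.03 cm × 10 = 10.3 mm.
1 mm over 1 m² is 1 L, so volume = 10.3 × 434.9 = 4479.47 L = 4.48 m³.

4.48 cubic metres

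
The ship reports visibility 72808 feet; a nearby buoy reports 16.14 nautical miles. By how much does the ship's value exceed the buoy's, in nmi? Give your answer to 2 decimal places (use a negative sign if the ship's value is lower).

-4.16 nmi

the ship: 72808 ft = 11.9827 nmi.
Difference: 11.9827 − 16.1400 = -4.16 nmi.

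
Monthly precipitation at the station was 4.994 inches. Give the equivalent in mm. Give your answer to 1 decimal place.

1 in = 25.4 mm, so 4.994 × 25.4 = 126.8 mm.

126.8 mm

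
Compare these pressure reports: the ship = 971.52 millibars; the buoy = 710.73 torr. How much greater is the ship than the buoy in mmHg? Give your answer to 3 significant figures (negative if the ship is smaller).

18.0 mmHg

the ship: 971.52 mb = 728.700 mmHg.
Difference: 728.700 − 710.730 = 18.0 mmHg.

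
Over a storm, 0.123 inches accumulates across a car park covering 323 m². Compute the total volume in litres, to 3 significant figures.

1010 litres

Depth: 0.123 in × 25.4 = 3.1242 mm.
1 mm over 1 m² is 1 L, so volume = 3.1242 × 323 = 1009.1166 L ≈ 1010 L.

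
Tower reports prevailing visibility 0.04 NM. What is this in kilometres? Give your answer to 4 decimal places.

1 nmi = 1.852 km, so 0.04 × 1.852 = 0.0741 km.

0.0741 km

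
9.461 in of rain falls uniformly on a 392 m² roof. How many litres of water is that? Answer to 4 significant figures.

94200 litres

Depth: 9.461 in × 25.4 = 240.3094 mm.
1 mm over 1 m² is 1 L, so volume = 240.3094 × 392 = 94201.285 L ≈ 94200 L.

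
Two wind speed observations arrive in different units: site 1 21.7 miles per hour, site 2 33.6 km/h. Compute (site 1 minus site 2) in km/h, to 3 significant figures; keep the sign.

1.32 km/h

site 1: 21.7 mph = 34.9228 km/h.
Difference: 34.9228 − 33.6000 = 1.32 km/h.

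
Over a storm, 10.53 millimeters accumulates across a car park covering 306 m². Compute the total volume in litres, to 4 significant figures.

3222 litres

1 mm over 1 m² is 1 L, so volume = 10.53 × 306 = 3222.18 L ≈ 3222 L.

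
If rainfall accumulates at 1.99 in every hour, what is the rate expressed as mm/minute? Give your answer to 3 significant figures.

0.842 mm/minute

1.99 in/hour × 25.4 mm/in × 0.0166667 hour/minute = 0.842 mm/minute.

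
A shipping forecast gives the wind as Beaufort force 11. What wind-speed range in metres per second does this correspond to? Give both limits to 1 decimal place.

28.5 to 32.6 m/s

Beaufort 11 (violent storm) spans 28.5–32.6 m/s.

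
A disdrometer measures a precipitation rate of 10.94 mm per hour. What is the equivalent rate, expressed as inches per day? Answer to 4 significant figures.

10.94 mm/hour × 0.0393701 in/mm × 24 hour/day = 10.34 in/day.

10.34 in/day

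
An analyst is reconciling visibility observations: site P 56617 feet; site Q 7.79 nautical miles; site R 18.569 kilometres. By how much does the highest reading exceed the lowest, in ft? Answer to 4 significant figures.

13590 ft

site Q: 7.79 nmi = 47332.94 ft.
site R: 18.569 km = 60921.92 ft.
Spread: 60921.92 − 47332.94 = 13590 ft.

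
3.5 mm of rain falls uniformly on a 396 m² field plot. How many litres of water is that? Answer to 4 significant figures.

1 mm over 1 m² is 1 L, so volume = 3.5 × 396 = 1386 L.

1386 litres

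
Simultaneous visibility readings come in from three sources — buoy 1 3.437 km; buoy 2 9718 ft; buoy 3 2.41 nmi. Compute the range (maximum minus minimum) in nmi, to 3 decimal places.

buoy 1: 3.437 km = 1.85583 nmi.
buoy 2: 9718 ft = 1.59938 nmi.
Spread: 2.41000 − 1.59938 = 0.811 nmi.

0.811 nmi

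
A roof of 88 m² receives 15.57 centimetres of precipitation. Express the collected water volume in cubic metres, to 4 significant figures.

13.70 cubic metres

Depth: 15.57 cm × 10 = 155.7 mm.
1 mm over 1 m² is 1 L, so volume = 155.7 × 88 = 13701.6 L = 13.70 m³.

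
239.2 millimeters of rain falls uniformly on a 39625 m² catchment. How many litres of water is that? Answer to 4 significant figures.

1 mm over 1 m² is 1 L, so volume = 239.2 × 39625 = 9478300 L ≈ 9478000 L.

9478000 litres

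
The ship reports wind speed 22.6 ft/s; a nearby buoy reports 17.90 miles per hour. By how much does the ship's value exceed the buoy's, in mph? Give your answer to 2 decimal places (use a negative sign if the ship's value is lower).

the ship: 22.6 ft/s = 15.4091 mph.
Difference: 15.4091 − 17.9000 = -2.49 mph.

-2.49 mph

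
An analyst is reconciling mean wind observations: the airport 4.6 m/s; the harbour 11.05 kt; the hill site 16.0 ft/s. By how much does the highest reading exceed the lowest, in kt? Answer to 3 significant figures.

the airport: 4.6 m/s = 8.9417 kt.
the hill site: 16.0 ft/s = 9.4797 kt.
Spread: 11.0500 − 8.9417 = 2.11 kt.

2.11 kt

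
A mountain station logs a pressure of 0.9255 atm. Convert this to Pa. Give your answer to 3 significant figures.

1 atm = 101325 Pa, so 0.9255 × 101325 = 93800 Pa.

93800 Pa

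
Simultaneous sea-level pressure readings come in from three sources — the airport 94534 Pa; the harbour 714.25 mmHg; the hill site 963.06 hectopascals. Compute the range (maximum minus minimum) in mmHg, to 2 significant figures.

13 mmHg

the airport: 94534 Pa = 709.06 mmHg.
the hill site: 963.06 hPa = 722.35 mmHg.
Spread: 722.35 − 709.06 = 13 mmHg.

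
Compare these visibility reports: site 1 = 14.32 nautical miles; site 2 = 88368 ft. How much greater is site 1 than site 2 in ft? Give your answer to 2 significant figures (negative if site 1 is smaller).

-1400 ft

site 1: 14.32 nmi = 87009.97 ft.
Difference: 87009.97 − 88368.00 = -1400 ft.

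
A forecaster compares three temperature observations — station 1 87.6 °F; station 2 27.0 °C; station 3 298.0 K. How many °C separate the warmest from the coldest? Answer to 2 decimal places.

6.04 °C

station 1: 87.6 °F = 30.889 °C.
station 3: 298.0 K = 24.850 °C.
Spread: 30.889 − 24.850 = 6.039 °C.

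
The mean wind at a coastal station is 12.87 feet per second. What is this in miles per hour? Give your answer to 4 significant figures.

1 ft/s = 0.681818 mph, so 12.87 × 0.681818 = 8.775 mph.

8.775 mph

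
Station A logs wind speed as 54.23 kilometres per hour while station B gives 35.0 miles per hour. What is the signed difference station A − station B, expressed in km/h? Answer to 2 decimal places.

station B: 35.0 mph = 56.3270 km/h.
Difference: 54.2300 − 56.3270 = -2.10 km/h.

-2.10 km/h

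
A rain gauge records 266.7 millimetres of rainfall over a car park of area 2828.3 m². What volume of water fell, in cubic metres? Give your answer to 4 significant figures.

1 mm over 1 m² is 1 L, so volume = 266.7 × 2828.3 = 754307.61 L = 754.3 m³.

754.3 cubic metres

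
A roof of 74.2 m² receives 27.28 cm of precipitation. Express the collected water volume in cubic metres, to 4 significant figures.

Depth: 27.28 cm × 10 = 272.8 mm.
1 mm over 1 m² is 1 L, so volume = 272.8 × 74.2 = 20241.76 L = 20.24 m³.

20.24 cubic metres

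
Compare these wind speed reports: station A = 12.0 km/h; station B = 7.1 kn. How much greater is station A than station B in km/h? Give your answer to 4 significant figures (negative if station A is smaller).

station B: 7.1 kt = 13.14920 km/h.
Difference: 12.00000 − 13.14920 = -1.149 km/h.

-1.149 km/h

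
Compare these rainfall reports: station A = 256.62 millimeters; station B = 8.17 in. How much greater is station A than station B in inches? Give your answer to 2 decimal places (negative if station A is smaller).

station A: 256.62 mm = 10.1031 in.
Difference: 10.1031 − 8.1700 = 1.93 in.

1.93 in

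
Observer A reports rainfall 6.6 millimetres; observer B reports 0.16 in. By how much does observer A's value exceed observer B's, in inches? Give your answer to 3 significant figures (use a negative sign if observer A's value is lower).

0.0998 in

observer A: 6.6 mm = 0.259843 in.
Difference: 0.259843 − 0.160000 = 0.0998 in.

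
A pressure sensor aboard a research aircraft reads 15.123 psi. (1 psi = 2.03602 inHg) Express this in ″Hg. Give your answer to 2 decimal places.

1 psi = 2.03602 inHg, so 15.123 × 2.03602 = 30.79 inHg.

30.79 inHg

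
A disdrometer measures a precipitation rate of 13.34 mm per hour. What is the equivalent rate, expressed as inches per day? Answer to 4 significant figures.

13.34 mm/hour × 0.0393701 in/mm × 24 hour/day = 12.60 in/day.

12.60 in/day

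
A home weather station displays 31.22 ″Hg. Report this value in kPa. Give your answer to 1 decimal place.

1 inHg = 3.38639 kPa, so 31.22 × 3.38639 = 105.7 kPa.

105.7 kPa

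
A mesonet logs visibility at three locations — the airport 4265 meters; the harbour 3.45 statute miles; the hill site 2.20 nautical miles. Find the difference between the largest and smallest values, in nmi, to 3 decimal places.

0.798 nmi

the airport: 4265 m = 2.30292 nmi.
the harbour: 3.45 SM = 2.99797 nmi.
Spread: 2.99797 − 2.20000 = 0.798 nmi.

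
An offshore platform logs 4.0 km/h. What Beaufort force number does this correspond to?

Beaufort force 1

4.0 km/h = 1.1 m/s, which is Beaufort 1 (light air, 0.3–1.5 m/s).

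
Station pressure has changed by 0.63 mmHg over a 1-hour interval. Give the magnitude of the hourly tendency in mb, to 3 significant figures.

0.840 mb per hour

0.63 mmHg / 1 h × 1.33322 mb/mmHg = 0.840 mb/h.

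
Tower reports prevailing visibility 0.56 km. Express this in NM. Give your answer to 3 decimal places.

1 km = 0.539957 nmi, so 0.56 × 0.539957 = 0.302 nmi.

0.302 nmi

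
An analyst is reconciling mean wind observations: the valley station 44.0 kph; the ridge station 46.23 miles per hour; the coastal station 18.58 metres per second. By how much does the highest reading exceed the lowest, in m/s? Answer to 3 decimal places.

the valley station: 44.0 km/h = 12.22222 m/s.
the ridge station: 46.23 mph = 20.66666 m/s.
Spread: 20.66666 − 12.22222 = 8.444 m/s.

8.444 m/s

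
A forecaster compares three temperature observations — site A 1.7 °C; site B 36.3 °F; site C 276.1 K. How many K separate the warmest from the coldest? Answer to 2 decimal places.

site B: 36.3 °F = 2.389 °C.
site C: 276.1 K = 2.950 °C.
Spread: 2.950 − 1.700 = 1.250 °C.

1.25 K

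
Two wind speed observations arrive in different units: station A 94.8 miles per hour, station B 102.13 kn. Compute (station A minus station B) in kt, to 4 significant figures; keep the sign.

-19.75 kt

station A: 94.8 mph = 82.3789 kt.
Difference: 82.3789 − 102.1300 = -19.75 kt.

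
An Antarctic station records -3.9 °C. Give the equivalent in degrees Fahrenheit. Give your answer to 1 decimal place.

25.0 °F

°F = °C × 9/5 + 32 = -3.9 × 1.8 + 32 = 25.0 °F.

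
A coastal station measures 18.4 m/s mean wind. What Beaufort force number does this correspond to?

Beaufort force 8

18.4 m/s lies in the Beaufort 8 band (gale, 17.2–20.7 m/s).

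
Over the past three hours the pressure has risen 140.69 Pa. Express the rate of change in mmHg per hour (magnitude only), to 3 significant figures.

140.69 Pa / 3 h × 0.00750062 mmHg/Pa = 0.352 mmHg/h.

0.352 mmHg per hour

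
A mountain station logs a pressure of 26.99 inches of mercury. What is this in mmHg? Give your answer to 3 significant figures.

1 inHg = 25.4 mmHg, so 26.99 × 25.4 = 686 mmHg.

686 mmHg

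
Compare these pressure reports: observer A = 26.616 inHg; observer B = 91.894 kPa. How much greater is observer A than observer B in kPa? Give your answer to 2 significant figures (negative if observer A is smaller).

observer A: 26.616 inHg = 90.132 kPa.
Difference: 90.132 − 91.894 = -1.8 kPa.

-1.8 kPa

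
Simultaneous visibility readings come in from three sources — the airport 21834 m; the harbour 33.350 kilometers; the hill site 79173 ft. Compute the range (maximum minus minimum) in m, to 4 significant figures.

the harbour: 33.350 km = 33350.00 m.
the hill site: 79173 ft = 24131.93 m.
Spread: 33350.00 − 21834.00 = 11520 m.

11520 m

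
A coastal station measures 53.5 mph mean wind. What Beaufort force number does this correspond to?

Beaufort force 9

53.5 mph = 23.9 m/s, which is Beaufort 9 (strong gale, 20.8–24.4 m/s).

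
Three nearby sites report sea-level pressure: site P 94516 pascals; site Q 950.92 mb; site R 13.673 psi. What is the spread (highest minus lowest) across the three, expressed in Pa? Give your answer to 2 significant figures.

site Q: 950.92 mb = 95092.00 Pa.
site R: 13.673 psi = 94272.02 Pa.
Spread: 95092.00 − 94272.02 = 820 Pa.

820 Pa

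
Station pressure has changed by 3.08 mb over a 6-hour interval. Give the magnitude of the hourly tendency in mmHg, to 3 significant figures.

0.385 mmHg per hour

3.08 mb / 6 h × 0.750062 mmHg/mb = 0.385 mmHg/h.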